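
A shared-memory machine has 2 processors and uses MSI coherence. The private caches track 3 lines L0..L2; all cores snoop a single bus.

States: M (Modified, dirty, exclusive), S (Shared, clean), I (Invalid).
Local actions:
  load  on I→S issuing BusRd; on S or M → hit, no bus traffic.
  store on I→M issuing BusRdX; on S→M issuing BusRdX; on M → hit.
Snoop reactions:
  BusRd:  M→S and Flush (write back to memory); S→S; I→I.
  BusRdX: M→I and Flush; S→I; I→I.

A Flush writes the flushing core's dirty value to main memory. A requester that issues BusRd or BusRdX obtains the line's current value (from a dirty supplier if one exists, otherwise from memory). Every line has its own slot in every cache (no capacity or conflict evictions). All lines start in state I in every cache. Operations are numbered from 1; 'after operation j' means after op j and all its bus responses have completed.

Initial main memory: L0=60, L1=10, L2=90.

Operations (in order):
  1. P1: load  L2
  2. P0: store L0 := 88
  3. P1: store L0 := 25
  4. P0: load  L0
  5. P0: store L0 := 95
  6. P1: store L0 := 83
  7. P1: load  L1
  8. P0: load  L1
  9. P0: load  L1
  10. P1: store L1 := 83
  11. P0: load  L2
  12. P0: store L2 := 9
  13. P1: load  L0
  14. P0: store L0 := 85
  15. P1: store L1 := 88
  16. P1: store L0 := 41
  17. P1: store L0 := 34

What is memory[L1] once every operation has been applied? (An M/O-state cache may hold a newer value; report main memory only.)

memory[L1] = 10

[1] P1: load  L2 | P0:I, P1:S(90) | bus: BusRd
[2] P0: store L0 := 88 | P0:M(88), P1:I | bus: BusRdX
[3] P1: store L0 := 25 | P0:I, P1:M(25) | bus: BusRdX,Flush
[4] P0: load  L0 | P0:S(25), P1:S(25) | bus: BusRd,Flush
[5] P0: store L0 := 95 | P0:M(95), P1:I | bus: BusRdX
[6] P1: store L0 := 83 | P0:I, P1:M(83) | bus: BusRdX,Flush
[7] P1: load  L1 | P0:I, P1:S(10) | bus: BusRd
[8] P0: load  L1 | P0:S(10), P1:S(10) | bus: BusRd
[9] P0: load  L1 | P0:S(10), P1:S(10) | bus: none
[10] P1: store L1 := 83 | P0:I, P1:M(83) | bus: BusRdX
[11] P0: load  L2 | P0:S(90), P1:S(90) | bus: BusRd
[12] P0: store L2 := 9 | P0:M(9), P1:I | bus: BusRdX
[13] P1: load  L0 | P0:I, P1:M(83) | bus: none
[14] P0: store L0 := 85 | P0:M(85), P1:I | bus: BusRdX,Flush
[15] P1: store L1 := 88 | P0:I, P1:M(88) | bus: none
[16] P1: store L0 := 41 | P0:I, P1:M(41) | bus: BusRdX,Flush
[17] P1: store L0 := 34 | P0:I, P1:M(34) | bus: none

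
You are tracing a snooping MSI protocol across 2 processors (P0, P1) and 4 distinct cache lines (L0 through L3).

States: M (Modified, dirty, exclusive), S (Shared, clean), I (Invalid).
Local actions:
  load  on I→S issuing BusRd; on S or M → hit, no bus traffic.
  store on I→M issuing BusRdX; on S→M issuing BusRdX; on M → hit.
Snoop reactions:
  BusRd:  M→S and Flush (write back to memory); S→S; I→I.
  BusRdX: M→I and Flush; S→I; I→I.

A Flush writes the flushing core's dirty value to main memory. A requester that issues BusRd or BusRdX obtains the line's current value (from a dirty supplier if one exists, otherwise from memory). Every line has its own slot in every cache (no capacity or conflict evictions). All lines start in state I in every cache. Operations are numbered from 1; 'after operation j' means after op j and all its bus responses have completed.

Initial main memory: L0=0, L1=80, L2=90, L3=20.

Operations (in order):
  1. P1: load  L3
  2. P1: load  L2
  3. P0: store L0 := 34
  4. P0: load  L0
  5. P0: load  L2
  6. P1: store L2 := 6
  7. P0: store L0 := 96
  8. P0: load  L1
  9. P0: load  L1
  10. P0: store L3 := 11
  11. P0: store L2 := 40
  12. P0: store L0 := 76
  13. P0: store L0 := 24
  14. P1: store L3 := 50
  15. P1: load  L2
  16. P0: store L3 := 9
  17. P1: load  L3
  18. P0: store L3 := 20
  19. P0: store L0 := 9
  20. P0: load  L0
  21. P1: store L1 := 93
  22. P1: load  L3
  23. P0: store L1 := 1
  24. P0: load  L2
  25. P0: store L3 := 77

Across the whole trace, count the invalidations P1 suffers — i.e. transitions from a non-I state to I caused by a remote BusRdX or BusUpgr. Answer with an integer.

[1] P1: load  L3 | P0:I, P1:S(20) | bus: BusRd
[2] P1: load  L2 | P0:I, P1:S(90) | bus: BusRd
[3] P0: store L0 := 34 | P0:M(34), P1:I | bus: BusRdX
[4] P0: load  L0 | P0:M(34), P1:I | bus: none
[5] P0: load  L2 | P0:S(90), P1:S(90) | bus: BusRd
[6] P1: store L2 := 6 | P0:I, P1:M(6) | bus: BusRdX
[7] P0: store L0 := 96 | P0:M(96), P1:I | bus: none
[8] P0: load  L1 | P0:S(80), P1:I | bus: BusRd
[9] P0: load  L1 | P0:S(80), P1:I | bus: none
[10] P0: store L3 := 11 | P0:M(11), P1:I | bus: BusRdX
[11] P0: store L2 := 40 | P0:M(40), P1:I | bus: BusRdX,Flush
[12] P0: store L0 := 76 | P0:M(76), P1:I | bus: none
[13] P0: store L0 := 24 | P0:M(24), P1:I | bus: none
[14] P1: store L3 := 50 | P0:I, P1:M(50) | bus: BusRdX,Flush
[15] P1: load  L2 | P0:S(40), P1:S(40) | bus: BusRd,Flush
[16] P0: store L3 := 9 | P0:M(9), P1:I | bus: BusRdX,Flush
[17] P1: load  L3 | P0:S(9), P1:S(9) | bus: BusRd,Flush
[18] P0: store L3 := 20 | P0:M(20), P1:I | bus: BusRdX
[19] P0: store L0 := 9 | P0:M(9), P1:I | bus: none
[20] P0: load  L0 | P0:M(9), P1:I | bus: none
[21] P1: store L1 := 93 | P0:I, P1:M(93) | bus: BusRdX
[22] P1: load  L3 | P0:S(20), P1:S(20) | bus: BusRd,Flush
[23] P0: store L1 := 1 | P0:M(1), P1:I | bus: BusRdX,Flush
[24] P0: load  L2 | P0:S(40), P1:S(40) | bus: none
[25] P0: store L3 := 77 | P0:M(77), P1:I | bus: BusRdX

invalidations = 6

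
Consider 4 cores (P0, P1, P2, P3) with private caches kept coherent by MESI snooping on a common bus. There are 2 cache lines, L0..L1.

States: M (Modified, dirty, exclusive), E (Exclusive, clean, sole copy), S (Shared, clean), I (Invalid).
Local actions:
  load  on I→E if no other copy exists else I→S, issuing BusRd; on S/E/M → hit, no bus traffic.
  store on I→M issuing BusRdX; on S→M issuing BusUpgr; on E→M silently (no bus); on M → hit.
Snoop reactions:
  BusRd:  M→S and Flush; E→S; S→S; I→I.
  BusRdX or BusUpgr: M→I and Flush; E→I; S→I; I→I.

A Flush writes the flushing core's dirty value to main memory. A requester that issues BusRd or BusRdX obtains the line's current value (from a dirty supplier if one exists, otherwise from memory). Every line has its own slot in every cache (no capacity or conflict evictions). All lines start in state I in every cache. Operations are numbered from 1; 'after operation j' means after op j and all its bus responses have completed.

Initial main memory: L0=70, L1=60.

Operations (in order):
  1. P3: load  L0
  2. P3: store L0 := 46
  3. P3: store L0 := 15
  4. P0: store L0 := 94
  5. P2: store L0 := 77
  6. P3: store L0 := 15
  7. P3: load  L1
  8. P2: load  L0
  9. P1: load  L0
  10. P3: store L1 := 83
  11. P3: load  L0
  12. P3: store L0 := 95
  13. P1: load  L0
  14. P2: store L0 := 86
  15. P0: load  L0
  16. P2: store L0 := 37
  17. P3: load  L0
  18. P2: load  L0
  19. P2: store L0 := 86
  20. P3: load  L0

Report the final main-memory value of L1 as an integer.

1. P3: load  L0  bus=[BusRd]  L0: P0=I P1=I P2=I P3=E  mem[L0]=70
2. P3: store L0 := 46  bus=[-]  L0: P0=I P1=I P2=I P3=M  mem[L0]=70
3. P3: store L0 := 15  bus=[-]  L0: P0=I P1=I P2=I P3=M  mem[L0]=70
4. P0: store L0 := 94  bus=[BusRdX,Flush]  L0: P0=M P1=I P2=I P3=I  mem[L0]=15
5. P2: store L0 := 77  bus=[BusRdX,Flush]  L0: P0=I P1=I P2=M P3=I  mem[L0]=94
6. P3: store L0 := 15  bus=[BusRdX,Flush]  L0: P0=I P1=I P2=I P3=M  mem[L0]=77
7. P3: load  L1  bus=[BusRd]  L1: P0=I P1=I P2=I P3=E  mem[L1]=60
8. P2: load  L0  bus=[BusRd,Flush]  L0: P0=I P1=I P2=S P3=S  mem[L0]=15
9. P1: load  L0  bus=[BusRd]  L0: P0=I P1=S P2=S P3=S  mem[L0]=15
10. P3: store L1 := 83  bus=[-]  L1: P0=I P1=I P2=I P3=M  mem[L1]=60
11. P3: load  L0  bus=[-]  L0: P0=I P1=S P2=S P3=S  mem[L0]=15
12. P3: store L0 := 95  bus=[BusUpgr]  L0: P0=I P1=I P2=I P3=M  mem[L0]=15
13. P1: load  L0  bus=[BusRd,Flush]  L0: P0=I P1=S P2=I P3=S  mem[L0]=95
14. P2: store L0 := 86  bus=[BusRdX]  L0: P0=I P1=I P2=M P3=I  mem[L0]=95
15. P0: load  L0  bus=[BusRd,Flush]  L0: P0=S P1=I P2=S P3=I  mem[L0]=86
16. P2: store L0 := 37  bus=[BusUpgr]  L0: P0=I P1=I P2=M P3=I  mem[L0]=86
17. P3: load  L0  bus=[BusRd,Flush]  L0: P0=I P1=I P2=S P3=S  mem[L0]=37
18. P2: load  L0  bus=[-]  L0: P0=I P1=I P2=S P3=S  mem[L0]=37
19. P2: store L0 := 86  bus=[BusUpgr]  L0: P0=I P1=I P2=M P3=I  mem[L0]=37
20. P3: load  L0  bus=[BusRd,Flush]  L0: P0=I P1=I P2=S P3=S  mem[L0]=86

memory[L1] = 60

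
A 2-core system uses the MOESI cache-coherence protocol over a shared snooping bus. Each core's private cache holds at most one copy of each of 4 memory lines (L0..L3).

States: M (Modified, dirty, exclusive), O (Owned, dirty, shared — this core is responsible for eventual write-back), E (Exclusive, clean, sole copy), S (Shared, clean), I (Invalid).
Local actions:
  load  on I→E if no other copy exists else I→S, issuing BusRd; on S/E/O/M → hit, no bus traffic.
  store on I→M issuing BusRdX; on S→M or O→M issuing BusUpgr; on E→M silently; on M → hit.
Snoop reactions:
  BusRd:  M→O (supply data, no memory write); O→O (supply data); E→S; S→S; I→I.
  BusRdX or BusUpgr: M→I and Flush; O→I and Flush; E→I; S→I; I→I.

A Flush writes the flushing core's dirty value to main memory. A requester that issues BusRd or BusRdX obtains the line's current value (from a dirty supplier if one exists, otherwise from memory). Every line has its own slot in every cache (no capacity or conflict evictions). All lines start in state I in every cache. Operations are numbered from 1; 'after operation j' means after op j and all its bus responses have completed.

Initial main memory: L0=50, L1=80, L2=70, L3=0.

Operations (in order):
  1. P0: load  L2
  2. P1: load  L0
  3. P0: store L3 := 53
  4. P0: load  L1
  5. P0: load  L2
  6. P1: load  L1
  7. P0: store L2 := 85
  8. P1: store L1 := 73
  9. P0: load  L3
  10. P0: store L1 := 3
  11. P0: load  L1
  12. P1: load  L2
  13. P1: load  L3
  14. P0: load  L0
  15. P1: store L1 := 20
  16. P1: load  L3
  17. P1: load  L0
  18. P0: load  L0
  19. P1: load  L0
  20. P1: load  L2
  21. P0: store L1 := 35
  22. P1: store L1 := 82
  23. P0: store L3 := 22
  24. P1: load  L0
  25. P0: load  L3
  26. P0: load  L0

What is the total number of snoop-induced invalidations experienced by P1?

invalidations = 3

[1] P0: load  L2 | P0:E(70), P1:I | bus: BusRd
[2] P1: load  L0 | P0:I, P1:E(50) | bus: BusRd
[3] P0: store L3 := 53 | P0:M(53), P1:I | bus: BusRdX
[4] P0: load  L1 | P0:E(80), P1:I | bus: BusRd
[5] P0: load  L2 | P0:E(70), P1:I | bus: none
[6] P1: load  L1 | P0:S(80), P1:S(80) | bus: BusRd
[7] P0: store L2 := 85 | P0:M(85), P1:I | bus: none
[8] P1: store L1 := 73 | P0:I, P1:M(73) | bus: BusUpgr
[9] P0: load  L3 | P0:M(53), P1:I | bus: none
[10] P0: store L1 := 3 | P0:M(3), P1:I | bus: BusRdX,Flush
[11] P0: load  L1 | P0:M(3), P1:I | bus: none
[12] P1: load  L2 | P0:O(85), P1:S(85) | bus: BusRd
[13] P1: load  L3 | P0:O(53), P1:S(53) | bus: BusRd
[14] P0: load  L0 | P0:S(50), P1:S(50) | bus: BusRd
[15] P1: store L1 := 20 | P0:I, P1:M(20) | bus: BusRdX,Flush
[16] P1: load  L3 | P0:O(53), P1:S(53) | bus: none
[17] P1: load  L0 | P0:S(50), P1:S(50) | bus: none
[18] P0: load  L0 | P0:S(50), P1:S(50) | bus: none
[19] P1: load  L0 | P0:S(50), P1:S(50) | bus: none
[20] P1: load  L2 | P0:O(85), P1:S(85) | bus: none
[21] P0: store L1 := 35 | P0:M(35), P1:I | bus: BusRdX,Flush
[22] P1: store L1 := 82 | P0:I, P1:M(82) | bus: BusRdX,Flush
[23] P0: store L3 := 22 | P0:M(22), P1:I | bus: BusUpgr
[24] P1: load  L0 | P0:S(50), P1:S(50) | bus: none
[25] P0: load  L3 | P0:M(22), P1:I | bus: none
[26] P0: load  L0 | P0:S(50), P1:S(50) | bus: none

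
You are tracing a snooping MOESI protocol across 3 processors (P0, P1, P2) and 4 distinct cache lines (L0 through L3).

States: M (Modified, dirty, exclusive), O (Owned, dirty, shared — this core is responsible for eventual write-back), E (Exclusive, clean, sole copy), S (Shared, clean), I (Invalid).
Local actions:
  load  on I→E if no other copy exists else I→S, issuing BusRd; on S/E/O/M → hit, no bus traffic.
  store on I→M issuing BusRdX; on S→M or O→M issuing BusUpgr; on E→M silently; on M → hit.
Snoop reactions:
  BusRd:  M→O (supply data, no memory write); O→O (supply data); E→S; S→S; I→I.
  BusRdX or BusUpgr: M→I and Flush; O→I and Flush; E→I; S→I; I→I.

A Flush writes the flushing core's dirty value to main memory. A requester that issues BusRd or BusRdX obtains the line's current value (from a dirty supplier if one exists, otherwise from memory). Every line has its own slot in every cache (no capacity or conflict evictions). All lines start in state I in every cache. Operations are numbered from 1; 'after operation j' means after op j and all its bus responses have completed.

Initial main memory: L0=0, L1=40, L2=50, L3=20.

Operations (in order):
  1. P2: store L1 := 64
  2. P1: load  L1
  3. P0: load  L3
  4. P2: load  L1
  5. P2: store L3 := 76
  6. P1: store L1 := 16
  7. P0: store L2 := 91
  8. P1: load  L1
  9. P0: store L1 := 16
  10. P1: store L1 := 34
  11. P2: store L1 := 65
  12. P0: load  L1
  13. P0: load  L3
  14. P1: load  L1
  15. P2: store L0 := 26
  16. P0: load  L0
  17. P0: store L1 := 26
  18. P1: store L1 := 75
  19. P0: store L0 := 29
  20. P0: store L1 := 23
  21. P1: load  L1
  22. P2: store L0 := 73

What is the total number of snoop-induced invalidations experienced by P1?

[1] P2: store L1 := 64 | P0:I, P1:I, P2:M(64) | bus: BusRdX
[2] P1: load  L1 | P0:I, P1:S(64), P2:O(64) | bus: BusRd
[3] P0: load  L3 | P0:E(20), P1:I, P2:I | bus: BusRd
[4] P2: load  L1 | P0:I, P1:S(64), P2:O(64) | bus: none
[5] P2: store L3 := 76 | P0:I, P1:I, P2:M(76) | bus: BusRdX
[6] P1: store L1 := 16 | P0:I, P1:M(16), P2:I | bus: BusUpgr,Flush
[7] P0: store L2 := 91 | P0:M(91), P1:I, P2:I | bus: BusRdX
[8] P1: load  L1 | P0:I, P1:M(16), P2:I | bus: none
[9] P0: store L1 := 16 | P0:M(16), P1:I, P2:I | bus: BusRdX,Flush
[10] P1: store L1 := 34 | P0:I, P1:M(34), P2:I | bus: BusRdX,Flush
[11] P2: store L1 := 65 | P0:I, P1:I, P2:M(65) | bus: BusRdX,Flush
[12] P0: load  L1 | P0:S(65), P1:I, P2:O(65) | bus: BusRd
[13] P0: load  L3 | P0:S(76), P1:I, P2:O(76) | bus: BusRd
[14] P1: load  L1 | P0:S(65), P1:S(65), P2:O(65) | bus: BusRd
[15] P2: store L0 := 26 | P0:I, P1:I, P2:M(26) | bus: BusRdX
[16] P0: load  L0 | P0:S(26), P1:I, P2:O(26) | bus: BusRd
[17] P0: store L1 := 26 | P0:M(26), P1:I, P2:I | bus: BusUpgr,Flush
[18] P1: store L1 := 75 | P0:I, P1:M(75), P2:I | bus: BusRdX,Flush
[19] P0: store L0 := 29 | P0:M(29), P1:I, P2:I | bus: BusUpgr,Flush
[20] P0: store L1 := 23 | P0:M(23), P1:I, P2:I | bus: BusRdX,Flush
[21] P1: load  L1 | P0:O(23), P1:S(23), P2:I | bus: BusRd
[22] P2: store L0 := 73 | P0:I, P1:I, P2:M(73) | bus: BusRdX,Flush

invalidations = 4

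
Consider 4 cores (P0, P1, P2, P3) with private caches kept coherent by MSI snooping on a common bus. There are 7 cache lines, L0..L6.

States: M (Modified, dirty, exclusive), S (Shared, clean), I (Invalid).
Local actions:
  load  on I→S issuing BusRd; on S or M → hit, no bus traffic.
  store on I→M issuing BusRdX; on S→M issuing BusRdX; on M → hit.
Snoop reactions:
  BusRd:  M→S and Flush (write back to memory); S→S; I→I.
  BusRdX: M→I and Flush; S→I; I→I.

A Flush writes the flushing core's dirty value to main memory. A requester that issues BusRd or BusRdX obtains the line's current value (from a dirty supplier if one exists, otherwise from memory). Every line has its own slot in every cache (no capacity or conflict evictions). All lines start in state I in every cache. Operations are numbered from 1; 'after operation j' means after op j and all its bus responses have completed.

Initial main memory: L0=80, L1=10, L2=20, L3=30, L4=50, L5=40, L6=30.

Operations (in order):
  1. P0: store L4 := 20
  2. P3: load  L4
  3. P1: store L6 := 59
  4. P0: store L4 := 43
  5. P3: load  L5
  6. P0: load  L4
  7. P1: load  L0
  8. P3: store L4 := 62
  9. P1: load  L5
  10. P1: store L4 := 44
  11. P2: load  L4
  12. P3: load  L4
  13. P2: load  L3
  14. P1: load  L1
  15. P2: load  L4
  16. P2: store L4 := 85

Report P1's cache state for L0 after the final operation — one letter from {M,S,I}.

state = S

step 1: P0: store L4 := 20  ⟶  MIII  (L4)  txn=BusRdX  M[L4]=50
step 2: P3: load  L4  ⟶  SIIS  (L4)  txn=BusRd+Flush  M[L4]=20
step 3: P1: store L6 := 59  ⟶  IMII  (L6)  txn=BusRdX  M[L6]=30
step 4: P0: store L4 := 43  ⟶  MIII  (L4)  txn=BusRdX  M[L4]=20
step 5: P3: load  L5  ⟶  IIIS  (L5)  txn=BusRd  M[L5]=40
step 6: P0: load  L4  ⟶  MIII  (L4)  txn=∅  M[L4]=20
step 7: P1: load  L0  ⟶  ISII  (L0)  txn=BusRd  M[L0]=80
step 8: P3: store L4 := 62  ⟶  IIIM  (L4)  txn=BusRdX+Flush  M[L4]=43
step 9: P1: load  L5  ⟶  ISIS  (L5)  txn=BusRd  M[L5]=40
step 10: P1: store L4 := 44  ⟶  IMII  (L4)  txn=BusRdX+Flush  M[L4]=62
step 11: P2: load  L4  ⟶  ISSI  (L4)  txn=BusRd+Flush  M[L4]=44
step 12: P3: load  L4  ⟶  ISSS  (L4)  txn=BusRd  M[L4]=44
step 13: P2: load  L3  ⟶  IISI  (L3)  txn=BusRd  M[L3]=30
step 14: P1: load  L1  ⟶  ISII  (L1)  txn=BusRd  M[L1]=10
step 15: P2: load  L4  ⟶  ISSS  (L4)  txn=∅  M[L4]=44
step 16: P2: store L4 := 85  ⟶  IIMI  (L4)  txn=BusRdX  M[L4]=44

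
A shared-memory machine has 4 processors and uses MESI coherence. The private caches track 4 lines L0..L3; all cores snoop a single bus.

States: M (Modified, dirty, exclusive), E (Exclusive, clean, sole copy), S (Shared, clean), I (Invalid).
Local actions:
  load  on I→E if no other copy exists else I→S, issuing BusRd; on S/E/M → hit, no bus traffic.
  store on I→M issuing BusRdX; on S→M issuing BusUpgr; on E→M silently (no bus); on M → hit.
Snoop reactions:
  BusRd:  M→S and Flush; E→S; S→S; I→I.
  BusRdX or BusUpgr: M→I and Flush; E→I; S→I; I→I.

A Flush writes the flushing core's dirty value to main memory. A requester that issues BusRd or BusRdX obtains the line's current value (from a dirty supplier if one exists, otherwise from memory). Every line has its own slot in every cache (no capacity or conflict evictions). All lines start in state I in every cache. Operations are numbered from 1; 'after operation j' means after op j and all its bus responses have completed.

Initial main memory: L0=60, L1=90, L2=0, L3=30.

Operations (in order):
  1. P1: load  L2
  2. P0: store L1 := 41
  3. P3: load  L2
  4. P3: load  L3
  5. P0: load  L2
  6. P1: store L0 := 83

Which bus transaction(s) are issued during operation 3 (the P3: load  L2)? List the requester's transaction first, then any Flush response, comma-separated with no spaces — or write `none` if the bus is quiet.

bus = BusRd

1. P1: load  L2  bus=[BusRd]  L2: P0=I P1=E P2=I P3=I  mem[L2]=0
2. P0: store L1 := 41  bus=[BusRdX]  L1: P0=M P1=I P2=I P3=I  mem[L1]=90
3. P3: load  L2  bus=[BusRd]  L2: P0=I P1=S P2=I P3=S  mem[L2]=0
4. P3: load  L3  bus=[BusRd]  L3: P0=I P1=I P2=I P3=E  mem[L3]=30
5. P0: load  L2  bus=[BusRd]  L2: P0=S P1=S P2=I P3=S  mem[L2]=0
6. P1: store L0 := 83  bus=[BusRdX]  L0: P0=I P1=M P2=I P3=I  mem[L0]=60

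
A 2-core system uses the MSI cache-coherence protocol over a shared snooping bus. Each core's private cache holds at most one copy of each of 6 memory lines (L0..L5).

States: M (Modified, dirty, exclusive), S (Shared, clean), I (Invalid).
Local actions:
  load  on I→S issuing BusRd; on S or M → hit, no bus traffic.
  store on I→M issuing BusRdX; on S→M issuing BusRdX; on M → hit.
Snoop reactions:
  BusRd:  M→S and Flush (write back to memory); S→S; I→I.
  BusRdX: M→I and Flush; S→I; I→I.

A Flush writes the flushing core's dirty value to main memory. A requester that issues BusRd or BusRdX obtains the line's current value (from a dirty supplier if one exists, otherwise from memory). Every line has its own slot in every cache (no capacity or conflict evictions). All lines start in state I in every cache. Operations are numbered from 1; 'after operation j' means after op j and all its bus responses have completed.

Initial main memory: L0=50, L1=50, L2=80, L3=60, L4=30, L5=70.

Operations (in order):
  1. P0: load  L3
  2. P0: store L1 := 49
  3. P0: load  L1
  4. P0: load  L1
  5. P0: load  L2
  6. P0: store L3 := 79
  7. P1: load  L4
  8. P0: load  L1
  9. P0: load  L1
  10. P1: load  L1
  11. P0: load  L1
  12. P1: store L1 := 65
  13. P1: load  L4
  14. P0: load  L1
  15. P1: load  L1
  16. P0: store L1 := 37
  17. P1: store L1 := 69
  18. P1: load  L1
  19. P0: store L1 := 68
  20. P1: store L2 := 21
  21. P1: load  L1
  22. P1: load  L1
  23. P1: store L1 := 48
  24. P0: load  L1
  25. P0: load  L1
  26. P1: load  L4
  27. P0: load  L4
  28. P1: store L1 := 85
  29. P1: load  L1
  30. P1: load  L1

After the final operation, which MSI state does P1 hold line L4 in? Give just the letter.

state = S

  op1 P0: load  L3 → S/I on L3; bus BusRd; mem=60
  op2 P0: store L1 := 49 → M/I on L1; bus BusRdX; mem=50
  op3 P0: load  L1 → M/I on L1; bus (none); mem=50
  op4 P0: load  L1 → M/I on L1; bus (none); mem=50
  op5 P0: load  L2 → S/I on L2; bus BusRd; mem=80
  op6 P0: store L3 := 79 → M/I on L3; bus BusRdX; mem=60
  op7 P1: load  L4 → I/S on L4; bus BusRd; mem=30
  op8 P0: load  L1 → M/I on L1; bus (none); mem=50
  op9 P0: load  L1 → M/I on L1; bus (none); mem=50
  op10 P1: load  L1 → S/S on L1; bus BusRd Flush; mem=49
  op11 P0: load  L1 → S/S on L1; bus (none); mem=49
  op12 P1: store L1 := 65 → I/M on L1; bus BusRdX; mem=49
  op13 P1: load  L4 → I/S on L4; bus (none); mem=30
  op14 P0: load  L1 → S/S on L1; bus BusRd Flush; mem=65
  op15 P1: load  L1 → S/S on L1; bus (none); mem=65
  op16 P0: store L1 := 37 → M/I on L1; bus BusRdX; mem=65
  op17 P1: store L1 := 69 → I/M on L1; bus BusRdX Flush; mem=37
  op18 P1: load  L1 → I/M on L1; bus (none); mem=37
  op19 P0: store L1 := 68 → M/I on L1; bus BusRdX Flush; mem=69
  op20 P1: store L2 := 21 → I/M on L2; bus BusRdX; mem=80
  op21 P1: load  L1 → S/S on L1; bus BusRd Flush; mem=68
  op22 P1: load  L1 → S/S on L1; bus (none); mem=68
  op23 P1: store L1 := 48 → I/M on L1; bus BusRdX; mem=68
  op24 P0: load  L1 → S/S on L1; bus BusRd Flush; mem=48
  op25 P0: load  L1 → S/S on L1; bus (none); mem=48
  op26 P1: load  L4 → I/S on L4; bus (none); mem=30
  op27 P0: load  L4 → S/S on L4; bus BusRd; mem=30
  op28 P1: store L1 := 85 → I/M on L1; bus BusRdX; mem=48
  op29 P1: load  L1 → I/M on L1; bus (none); mem=48
  op30 P1: load  L1 → I/M on L1; bus (none); mem=48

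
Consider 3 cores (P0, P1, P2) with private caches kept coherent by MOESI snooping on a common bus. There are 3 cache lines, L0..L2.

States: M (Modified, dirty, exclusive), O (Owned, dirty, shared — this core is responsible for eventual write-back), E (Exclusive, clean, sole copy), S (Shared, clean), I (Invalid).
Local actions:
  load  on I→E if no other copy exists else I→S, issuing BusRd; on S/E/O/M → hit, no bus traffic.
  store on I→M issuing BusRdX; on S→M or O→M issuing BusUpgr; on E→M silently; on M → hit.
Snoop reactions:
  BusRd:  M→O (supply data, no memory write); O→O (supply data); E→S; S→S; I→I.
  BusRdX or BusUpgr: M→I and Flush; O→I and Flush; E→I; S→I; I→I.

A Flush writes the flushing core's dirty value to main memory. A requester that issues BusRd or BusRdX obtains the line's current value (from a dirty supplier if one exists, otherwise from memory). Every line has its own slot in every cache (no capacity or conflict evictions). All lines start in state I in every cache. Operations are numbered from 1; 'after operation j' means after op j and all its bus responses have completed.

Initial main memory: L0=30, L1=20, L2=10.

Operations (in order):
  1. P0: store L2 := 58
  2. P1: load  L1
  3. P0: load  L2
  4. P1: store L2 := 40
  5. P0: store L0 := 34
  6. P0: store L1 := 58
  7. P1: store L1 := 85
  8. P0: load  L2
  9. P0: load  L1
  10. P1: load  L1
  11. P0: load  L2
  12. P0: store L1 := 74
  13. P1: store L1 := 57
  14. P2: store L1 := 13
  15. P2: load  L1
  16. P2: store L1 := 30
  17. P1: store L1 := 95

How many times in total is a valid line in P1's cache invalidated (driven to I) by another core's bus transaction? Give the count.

invalidations = 3

[1] P0: store L2 := 58 | P0:M(58), P1:I, P2:I | bus: BusRdX
[2] P1: load  L1 | P0:I, P1:E(20), P2:I | bus: BusRd
[3] P0: load  L2 | P0:M(58), P1:I, P2:I | bus: none
[4] P1: store L2 := 40 | P0:I, P1:M(40), P2:I | bus: BusRdX,Flush
[5] P0: store L0 := 34 | P0:M(34), P1:I, P2:I | bus: BusRdX
[6] P0: store L1 := 58 | P0:M(58), P1:I, P2:I | bus: BusRdX
[7] P1: store L1 := 85 | P0:I, P1:M(85), P2:I | bus: BusRdX,Flush
[8] P0: load  L2 | P0:S(40), P1:O(40), P2:I | bus: BusRd
[9] P0: load  L1 | P0:S(85), P1:O(85), P2:I | bus: BusRd
[10] P1: load  L1 | P0:S(85), P1:O(85), P2:I | bus: none
[11] P0: load  L2 | P0:S(40), P1:O(40), P2:I | bus: none
[12] P0: store L1 := 74 | P0:M(74), P1:I, P2:I | bus: BusUpgr,Flush
[13] P1: store L1 := 57 | P0:I, P1:M(57), P2:I | bus: BusRdX,Flush
[14] P2: store L1 := 13 | P0:I, P1:I, P2:M(13) | bus: BusRdX,Flush
[15] P2: load  L1 | P0:I, P1:I, P2:M(13) | bus: none
[16] P2: store L1 := 30 | P0:I, P1:I, P2:M(30) | bus: none
[17] P1: store L1 := 95 | P0:I, P1:M(95), P2:I | bus: BusRdX,Flush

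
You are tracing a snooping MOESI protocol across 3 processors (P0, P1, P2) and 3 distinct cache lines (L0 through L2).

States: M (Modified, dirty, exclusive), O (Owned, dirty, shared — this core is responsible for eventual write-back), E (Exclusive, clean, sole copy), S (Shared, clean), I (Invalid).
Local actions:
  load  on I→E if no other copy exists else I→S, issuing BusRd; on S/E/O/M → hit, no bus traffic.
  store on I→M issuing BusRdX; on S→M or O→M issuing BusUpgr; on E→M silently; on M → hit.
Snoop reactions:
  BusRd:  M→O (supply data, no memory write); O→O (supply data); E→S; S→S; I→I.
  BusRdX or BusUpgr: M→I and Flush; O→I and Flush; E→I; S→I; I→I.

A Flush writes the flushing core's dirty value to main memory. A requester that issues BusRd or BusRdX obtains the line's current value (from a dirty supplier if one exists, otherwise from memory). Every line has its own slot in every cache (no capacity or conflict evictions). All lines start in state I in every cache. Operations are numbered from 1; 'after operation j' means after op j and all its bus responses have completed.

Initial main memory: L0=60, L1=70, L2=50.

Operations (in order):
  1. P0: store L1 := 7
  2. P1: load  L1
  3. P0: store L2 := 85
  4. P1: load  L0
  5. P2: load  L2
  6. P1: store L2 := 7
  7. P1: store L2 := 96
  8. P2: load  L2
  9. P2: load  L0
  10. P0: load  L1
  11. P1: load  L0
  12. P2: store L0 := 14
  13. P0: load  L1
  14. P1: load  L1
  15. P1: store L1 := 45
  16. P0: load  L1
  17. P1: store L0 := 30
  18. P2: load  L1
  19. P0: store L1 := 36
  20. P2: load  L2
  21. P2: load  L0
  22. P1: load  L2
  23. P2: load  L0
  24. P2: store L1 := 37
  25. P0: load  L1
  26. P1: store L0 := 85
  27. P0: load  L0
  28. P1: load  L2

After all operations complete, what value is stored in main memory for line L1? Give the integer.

[1] P0: store L1 := 7 | P0:M(7), P1:I, P2:I | bus: BusRdX
[2] P1: load  L1 | P0:O(7), P1:S(7), P2:I | bus: BusRd
[3] P0: store L2 := 85 | P0:M(85), P1:I, P2:I | bus: BusRdX
[4] P1: load  L0 | P0:I, P1:E(60), P2:I | bus: BusRd
[5] P2: load  L2 | P0:O(85), P1:I, P2:S(85) | bus: BusRd
[6] P1: store L2 := 7 | P0:I, P1:M(7), P2:I | bus: BusRdX,Flush
[7] P1: store L2 := 96 | P0:I, P1:M(96), P2:I | bus: none
[8] P2: load  L2 | P0:I, P1:O(96), P2:S(96) | bus: BusRd
[9] P2: load  L0 | P0:I, P1:S(60), P2:S(60) | bus: BusRd
[10] P0: load  L1 | P0:O(7), P1:S(7), P2:I | bus: none
[11] P1: load  L0 | P0:I, P1:S(60), P2:S(60) | bus: none
[12] P2: store L0 := 14 | P0:I, P1:I, P2:M(14) | bus: BusUpgr
[13] P0: load  L1 | P0:O(7), P1:S(7), P2:I | bus: none
[14] P1: load  L1 | P0:O(7), P1:S(7), P2:I | bus: none
[15] P1: store L1 := 45 | P0:I, P1:M(45), P2:I | bus: BusUpgr,Flush
[16] P0: load  L1 | P0:S(45), P1:O(45), P2:I | bus: BusRd
[17] P1: store L0 := 30 | P0:I, P1:M(30), P2:I | bus: BusRdX,Flush
[18] P2: load  L1 | P0:S(45), P1:O(45), P2:S(45) | bus: BusRd
[19] P0: store L1 := 36 | P0:M(36), P1:I, P2:I | bus: BusUpgr,Flush
[20] P2: load  L2 | P0:I, P1:O(96), P2:S(96) | bus: none
[21] P2: load  L0 | P0:I, P1:O(30), P2:S(30) | bus: BusRd
[22] P1: load  L2 | P0:I, P1:O(96), P2:S(96) | bus: none
[23] P2: load  L0 | P0:I, P1:O(30), P2:S(30) | bus: none
[24] P2: store L1 := 37 | P0:I, P1:I, P2:M(37) | bus: BusRdX,Flush
[25] P0: load  L1 | P0:S(37), P1:I, P2:O(37) | bus: BusRd
[26] P1: store L0 := 85 | P0:I, P1:M(85), P2:I | bus: BusUpgr
[27] P0: load  L0 | P0:S(85), P1:O(85), P2:I | bus: BusRd
[28] P1: load  L2 | P0:I, P1:O(96), P2:S(96) | bus: none

memory[L1] = 36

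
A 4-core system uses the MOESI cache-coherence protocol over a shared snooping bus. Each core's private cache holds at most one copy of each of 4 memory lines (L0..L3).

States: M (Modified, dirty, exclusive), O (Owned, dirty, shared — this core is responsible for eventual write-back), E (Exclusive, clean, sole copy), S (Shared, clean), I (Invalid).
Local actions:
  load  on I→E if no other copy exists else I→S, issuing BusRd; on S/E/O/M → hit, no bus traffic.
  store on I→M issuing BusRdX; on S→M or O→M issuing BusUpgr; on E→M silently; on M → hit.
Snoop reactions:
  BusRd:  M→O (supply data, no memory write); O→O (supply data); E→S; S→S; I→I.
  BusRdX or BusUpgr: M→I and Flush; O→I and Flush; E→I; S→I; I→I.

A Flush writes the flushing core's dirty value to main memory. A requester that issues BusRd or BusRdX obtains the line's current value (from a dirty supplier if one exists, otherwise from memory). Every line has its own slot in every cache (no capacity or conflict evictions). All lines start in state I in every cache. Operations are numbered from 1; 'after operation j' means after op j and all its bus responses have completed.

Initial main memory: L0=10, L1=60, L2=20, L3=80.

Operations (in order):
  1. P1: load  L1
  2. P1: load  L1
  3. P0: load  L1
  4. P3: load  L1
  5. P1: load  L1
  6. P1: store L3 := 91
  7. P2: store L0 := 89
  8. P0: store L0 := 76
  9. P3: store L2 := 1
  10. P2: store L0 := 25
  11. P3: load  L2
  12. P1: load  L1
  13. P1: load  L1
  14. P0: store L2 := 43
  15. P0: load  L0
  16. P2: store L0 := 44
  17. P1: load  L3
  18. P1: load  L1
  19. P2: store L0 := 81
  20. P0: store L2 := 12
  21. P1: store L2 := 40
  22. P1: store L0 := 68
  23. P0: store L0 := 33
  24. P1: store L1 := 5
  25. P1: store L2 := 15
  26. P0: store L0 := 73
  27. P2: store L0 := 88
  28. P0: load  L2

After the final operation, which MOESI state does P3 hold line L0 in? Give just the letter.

[1] P1: load  L1 | P0:I, P1:E(60), P2:I, P3:I | bus: BusRd
[2] P1: load  L1 | P0:I, P1:E(60), P2:I, P3:I | bus: none
[3] P0: load  L1 | P0:S(60), P1:S(60), P2:I, P3:I | bus: BusRd
[4] P3: load  L1 | P0:S(60), P1:S(60), P2:I, P3:S(60) | bus: BusRd
[5] P1: load  L1 | P0:S(60), P1:S(60), P2:I, P3:S(60) | bus: none
[6] P1: store L3 := 91 | P0:I, P1:M(91), P2:I, P3:I | bus: BusRdX
[7] P2: store L0 := 89 | P0:I, P1:I, P2:M(89), P3:I | bus: BusRdX
[8] P0: store L0 := 76 | P0:M(76), P1:I, P2:I, P3:I | bus: BusRdX,Flush
[9] P3: store L2 := 1 | P0:I, P1:I, P2:I, P3:M(1) | bus: BusRdX
[10] P2: store L0 := 25 | P0:I, P1:I, P2:M(25), P3:I | bus: BusRdX,Flush
[11] P3: load  L2 | P0:I, P1:I, P2:I, P3:M(1) | bus: none
[12] P1: load  L1 | P0:S(60), P1:S(60), P2:I, P3:S(60) | bus: none
[13] P1: load  L1 | P0:S(60), P1:S(60), P2:I, P3:S(60) | bus: none
[14] P0: store L2 := 43 | P0:M(43), P1:I, P2:I, P3:I | bus: BusRdX,Flush
[15] P0: load  L0 | P0:S(25), P1:I, P2:O(25), P3:I | bus: BusRd
[16] P2: store L0 := 44 | P0:I, P1:I, P2:M(44), P3:I | bus: BusUpgr
[17] P1: load  L3 | P0:I, P1:M(91), P2:I, P3:I | bus: none
[18] P1: load  L1 | P0:S(60), P1:S(60), P2:I, P3:S(60) | bus: none
[19] P2: store L0 := 81 | P0:I, P1:I, P2:M(81), P3:I | bus: none
[20] P0: store L2 := 12 | P0:M(12), P1:I, P2:I, P3:I | bus: none
[21] P1: store L2 := 40 | P0:I, P1:M(40), P2:I, P3:I | bus: BusRdX,Flush
[22] P1: store L0 := 68 | P0:I, P1:M(68), P2:I, P3:I | bus: BusRdX,Flush
[23] P0: store L0 := 33 | P0:M(33), P1:I, P2:I, P3:I | bus: BusRdX,Flush
[24] P1: store L1 := 5 | P0:I, P1:M(5), P2:I, P3:I | bus: BusUpgr
[25] P1: store L2 := 15 | P0:I, P1:M(15), P2:I, P3:I | bus: none
[26] P0: store L0 := 73 | P0:M(73), P1:I, P2:I, P3:I | bus: none
[27] P2: store L0 := 88 | P0:I, P1:I, P2:M(88), P3:I | bus: BusRdX,Flush
[28] P0: load  L2 | P0:S(15), P1:O(15), P2:I, P3:I | bus: BusRd

state = I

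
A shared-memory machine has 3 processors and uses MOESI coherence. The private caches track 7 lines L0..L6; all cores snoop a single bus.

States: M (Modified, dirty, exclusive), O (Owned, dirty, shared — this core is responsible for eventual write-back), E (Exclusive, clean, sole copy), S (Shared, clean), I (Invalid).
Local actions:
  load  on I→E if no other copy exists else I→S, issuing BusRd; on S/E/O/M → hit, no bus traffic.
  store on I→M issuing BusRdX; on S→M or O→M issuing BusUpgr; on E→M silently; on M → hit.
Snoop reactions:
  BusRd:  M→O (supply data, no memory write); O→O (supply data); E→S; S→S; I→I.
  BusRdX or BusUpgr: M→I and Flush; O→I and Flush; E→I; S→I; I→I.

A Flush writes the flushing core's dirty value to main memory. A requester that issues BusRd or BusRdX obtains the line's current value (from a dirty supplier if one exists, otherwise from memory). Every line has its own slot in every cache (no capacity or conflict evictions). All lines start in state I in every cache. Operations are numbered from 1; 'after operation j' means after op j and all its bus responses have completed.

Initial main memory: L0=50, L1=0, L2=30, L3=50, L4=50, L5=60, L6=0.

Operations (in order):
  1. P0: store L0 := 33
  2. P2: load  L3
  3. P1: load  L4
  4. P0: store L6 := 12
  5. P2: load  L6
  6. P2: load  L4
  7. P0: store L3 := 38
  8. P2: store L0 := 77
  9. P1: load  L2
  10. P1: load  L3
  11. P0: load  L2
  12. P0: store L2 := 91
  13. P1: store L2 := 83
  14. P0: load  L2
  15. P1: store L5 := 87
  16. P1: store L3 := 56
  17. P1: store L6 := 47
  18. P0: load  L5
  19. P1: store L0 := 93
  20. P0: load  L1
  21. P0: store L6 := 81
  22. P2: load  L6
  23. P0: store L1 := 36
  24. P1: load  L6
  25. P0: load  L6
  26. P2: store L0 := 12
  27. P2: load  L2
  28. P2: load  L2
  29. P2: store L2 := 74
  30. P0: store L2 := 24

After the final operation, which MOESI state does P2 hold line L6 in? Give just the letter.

1. P0: store L0 := 33  bus=[BusRdX]  L0: P0=M P1=I P2=I  mem[L0]=50
2. P2: load  L3  bus=[BusRd]  L3: P0=I P1=I P2=E  mem[L3]=50
3. P1: load  L4  bus=[BusRd]  L4: P0=I P1=E P2=I  mem[L4]=50
4. P0: store L6 := 12  bus=[BusRdX]  L6: P0=M P1=I P2=I  mem[L6]=0
5. P2: load  L6  bus=[BusRd]  L6: P0=O P1=I P2=S  mem[L6]=0
6. P2: load  L4  bus=[BusRd]  L4: P0=I P1=S P2=S  mem[L4]=50
7. P0: store L3 := 38  bus=[BusRdX]  L3: P0=M P1=I P2=I  mem[L3]=50
8. P2: store L0 := 77  bus=[BusRdX,Flush]  L0: P0=I P1=I P2=M  mem[L0]=33
9. P1: load  L2  bus=[BusRd]  L2: P0=I P1=E P2=I  mem[L2]=30
10. P1: load  L3  bus=[BusRd]  L3: P0=O P1=S P2=I  mem[L3]=50
11. P0: load  L2  bus=[BusRd]  L2: P0=S P1=S P2=I  mem[L2]=30
12. P0: store L2 := 91  bus=[BusUpgr]  L2: P0=M P1=I P2=I  mem[L2]=30
13. P1: store L2 := 83  bus=[BusRdX,Flush]  L2: P0=I P1=M P2=I  mem[L2]=91
14. P0: load  L2  bus=[BusRd]  L2: P0=S P1=O P2=I  mem[L2]=91
15. P1: store L5 := 87  bus=[BusRdX]  L5: P0=I P1=M P2=I  mem[L5]=60
16. P1: store L3 := 56  bus=[BusUpgr,Flush]  L3: P0=I P1=M P2=I  mem[L3]=38
17. P1: store L6 := 47  bus=[BusRdX,Flush]  L6: P0=I P1=M P2=I  mem[L6]=12
18. P0: load  L5  bus=[BusRd]  L5: P0=S P1=O P2=I  mem[L5]=60
19. P1: store L0 := 93  bus=[BusRdX,Flush]  L0: P0=I P1=M P2=I  mem[L0]=77
20. P0: load  L1  bus=[BusRd]  L1: P0=E P1=I P2=I  mem[L1]=0
21. P0: store L6 := 81  bus=[BusRdX,Flush]  L6: P0=M P1=I P2=I  mem[L6]=47
22. P2: load  L6  bus=[BusRd]  L6: P0=O P1=I P2=S  mem[L6]=47
23. P0: store L1 := 36  bus=[-]  L1: P0=M P1=I P2=I  mem[L1]=0
24. P1: load  L6  bus=[BusRd]  L6: P0=O P1=S P2=S  mem[L6]=47
25. P0: load  L6  bus=[-]  L6: P0=O P1=S P2=S  mem[L6]=47
26. P2: store L0 := 12  bus=[BusRdX,Flush]  L0: P0=I P1=I P2=M  mem[L0]=93
27. P2: load  L2  bus=[BusRd]  L2: P0=S P1=O P2=S  mem[L2]=91
28. P2: load  L2  bus=[-]  L2: P0=S P1=O P2=S  mem[L2]=91
29. P2: store L2 := 74  bus=[BusUpgr,Flush]  L2: P0=I P1=I P2=M  mem[L2]=83
30. P0: store L2 := 24  bus=[BusRdX,Flush]  L2: P0=M P1=I P2=I  mem[L2]=74

state = S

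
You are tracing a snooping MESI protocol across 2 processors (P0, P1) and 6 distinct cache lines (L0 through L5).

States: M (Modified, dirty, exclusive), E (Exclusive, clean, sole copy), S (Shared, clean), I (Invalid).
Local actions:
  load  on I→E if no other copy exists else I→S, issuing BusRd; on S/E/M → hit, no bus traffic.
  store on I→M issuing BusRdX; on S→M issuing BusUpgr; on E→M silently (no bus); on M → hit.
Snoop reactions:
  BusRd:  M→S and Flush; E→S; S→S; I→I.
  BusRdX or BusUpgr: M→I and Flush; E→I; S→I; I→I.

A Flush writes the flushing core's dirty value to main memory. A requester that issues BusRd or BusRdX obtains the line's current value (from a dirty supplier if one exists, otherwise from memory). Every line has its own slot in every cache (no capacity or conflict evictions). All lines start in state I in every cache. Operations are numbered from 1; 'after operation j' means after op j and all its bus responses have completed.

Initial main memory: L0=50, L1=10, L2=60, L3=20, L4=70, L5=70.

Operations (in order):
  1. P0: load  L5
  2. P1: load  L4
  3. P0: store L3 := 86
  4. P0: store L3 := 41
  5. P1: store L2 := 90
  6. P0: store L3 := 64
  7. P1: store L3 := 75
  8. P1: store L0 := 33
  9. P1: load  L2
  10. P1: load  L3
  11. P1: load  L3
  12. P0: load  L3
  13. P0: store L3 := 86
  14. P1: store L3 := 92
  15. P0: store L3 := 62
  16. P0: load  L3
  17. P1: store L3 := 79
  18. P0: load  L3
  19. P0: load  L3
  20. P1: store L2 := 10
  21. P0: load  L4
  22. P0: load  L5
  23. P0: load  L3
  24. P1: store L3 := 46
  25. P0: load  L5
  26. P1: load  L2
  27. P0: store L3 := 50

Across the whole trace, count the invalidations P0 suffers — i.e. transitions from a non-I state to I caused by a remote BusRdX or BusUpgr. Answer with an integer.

  op1 P0: load  L5 → E/I on L5; bus BusRd; mem=70
  op2 P1: load  L4 → I/E on L4; bus BusRd; mem=70
  op3 P0: store L3 := 86 → M/I on L3; bus BusRdX; mem=20
  op4 P0: store L3 := 41 → M/I on L3; bus (none); mem=20
  op5 P1: store L2 := 90 → I/M on L2; bus BusRdX; mem=60
  op6 P0: store L3 := 64 → M/I on L3; bus (none); mem=20
  op7 P1: store L3 := 75 → I/M on L3; bus BusRdX Flush; mem=64
  op8 P1: store L0 := 33 → I/M on L0; bus BusRdX; mem=50
  op9 P1: load  L2 → I/M on L2; bus (none); mem=60
  op10 P1: load  L3 → I/M on L3; bus (none); mem=64
  op11 P1: load  L3 → I/M on L3; bus (none); mem=64
  op12 P0: load  L3 → S/S on L3; bus BusRd Flush; mem=75
  op13 P0: store L3 := 86 → M/I on L3; bus BusUpgr; mem=75
  op14 P1: store L3 := 92 → I/M on L3; bus BusRdX Flush; mem=86
  op15 P0: store L3 := 62 → M/I on L3; bus BusRdX Flush; mem=92
  op16 P0: load  L3 → M/I on L3; bus (none); mem=92
  op17 P1: store L3 := 79 → I/M on L3; bus BusRdX Flush; mem=62
  op18 P0: load  L3 → S/S on L3; bus BusRd Flush; mem=79
  op19 P0: load  L3 → S/S on L3; bus (none); mem=79
  op20 P1: store L2 := 10 → I/M on L2; bus (none); mem=60
  op21 P0: load  L4 → S/S on L4; bus BusRd; mem=70
  op22 P0: load  L5 → E/I on L5; bus (none); mem=70
  op23 P0: load  L3 → S/S on L3; bus (none); mem=79
  op24 P1: store L3 := 46 → I/M on L3; bus BusUpgr; mem=79
  op25 P0: load  L5 → E/I on L5; bus (none); mem=70
  op26 P1: load  L2 → I/M on L2; bus (none); mem=60
  op27 P0: store L3 := 50 → M/I on L3; bus BusRdX Flush; mem=46

invalidations = 4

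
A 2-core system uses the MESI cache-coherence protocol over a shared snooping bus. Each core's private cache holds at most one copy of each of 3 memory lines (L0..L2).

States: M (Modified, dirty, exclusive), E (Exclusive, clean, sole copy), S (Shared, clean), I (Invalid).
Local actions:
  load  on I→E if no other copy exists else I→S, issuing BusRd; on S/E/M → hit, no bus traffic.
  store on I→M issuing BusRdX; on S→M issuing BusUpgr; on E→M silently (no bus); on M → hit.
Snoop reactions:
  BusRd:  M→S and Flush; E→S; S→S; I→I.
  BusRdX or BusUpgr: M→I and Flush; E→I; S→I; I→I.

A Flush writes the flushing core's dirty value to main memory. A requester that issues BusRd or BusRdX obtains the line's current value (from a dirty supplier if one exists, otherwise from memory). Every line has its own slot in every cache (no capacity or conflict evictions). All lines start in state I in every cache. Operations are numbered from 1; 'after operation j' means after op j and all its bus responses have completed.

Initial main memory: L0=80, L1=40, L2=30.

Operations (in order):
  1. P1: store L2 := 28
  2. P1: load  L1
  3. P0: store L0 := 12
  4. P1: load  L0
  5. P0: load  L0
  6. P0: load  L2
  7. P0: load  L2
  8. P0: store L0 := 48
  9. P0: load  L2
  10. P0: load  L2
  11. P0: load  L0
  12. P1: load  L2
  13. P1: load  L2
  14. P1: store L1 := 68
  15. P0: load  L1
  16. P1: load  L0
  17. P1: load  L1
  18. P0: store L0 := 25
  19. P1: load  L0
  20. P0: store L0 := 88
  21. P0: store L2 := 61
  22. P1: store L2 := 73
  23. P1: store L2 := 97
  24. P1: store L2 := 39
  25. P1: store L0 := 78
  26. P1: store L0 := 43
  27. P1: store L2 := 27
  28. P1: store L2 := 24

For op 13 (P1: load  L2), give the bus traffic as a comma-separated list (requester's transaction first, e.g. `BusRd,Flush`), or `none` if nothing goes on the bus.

  op1 P1: store L2 := 28 → I/M on L2; bus BusRdX; mem=30
  op2 P1: load  L1 → I/E on L1; bus BusRd; mem=40
  op3 P0: store L0 := 12 → M/I on L0; bus BusRdX; mem=80
  op4 P1: load  L0 → S/S on L0; bus BusRd Flush; mem=12
  op5 P0: load  L0 → S/S on L0; bus (none); mem=12
  op6 P0: load  L2 → S/S on L2; bus BusRd Flush; mem=28
  op7 P0: load  L2 → S/S on L2; bus (none); mem=28
  op8 P0: store L0 := 48 → M/I on L0; bus BusUpgr; mem=12
  op9 P0: load  L2 → S/S on L2; bus (none); mem=28
  op10 P0: load  L2 → S/S on L2; bus (none); mem=28
  op11 P0: load  L0 → M/I on L0; bus (none); mem=12
  op12 P1: load  L2 → S/S on L2; bus (none); mem=28
  op13 P1: load  L2 → S/S on L2; bus (none); mem=28
  op14 P1: store L1 := 68 → I/M on L1; bus (none); mem=40
  op15 P0: load  L1 → S/S on L1; bus BusRd Flush; mem=68
  op16 P1: load  L0 → S/S on L0; bus BusRd Flush; mem=48
  op17 P1: load  L1 → S/S on L1; bus (none); mem=68
  op18 P0: store L0 := 25 → M/I on L0; bus BusUpgr; mem=48
  op19 P1: load  L0 → S/S on L0; bus BusRd Flush; mem=25
  op20 P0: store L0 := 88 → M/I on L0; bus BusUpgr; mem=25
  op21 P0: store L2 := 61 → M/I on L2; bus BusUpgr; mem=28
  op22 P1: store L2 := 73 → I/M on L2; bus BusRdX Flush; mem=61
  op23 P1: store L2 := 97 → I/M on L2; bus (none); mem=61
  op24 P1: store L2 := 39 → I/M on L2; bus (none); mem=61
  op25 P1: store L0 := 78 → I/M on L0; bus BusRdX Flush; mem=88
  op26 P1: store L0 := 43 → I/M on L0; bus (none); mem=88
  op27 P1: store L2 := 27 → I/M on L2; bus (none); mem=61
  op28 P1: store L2 := 24 → I/M on L2; bus (none); mem=61

bus = none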